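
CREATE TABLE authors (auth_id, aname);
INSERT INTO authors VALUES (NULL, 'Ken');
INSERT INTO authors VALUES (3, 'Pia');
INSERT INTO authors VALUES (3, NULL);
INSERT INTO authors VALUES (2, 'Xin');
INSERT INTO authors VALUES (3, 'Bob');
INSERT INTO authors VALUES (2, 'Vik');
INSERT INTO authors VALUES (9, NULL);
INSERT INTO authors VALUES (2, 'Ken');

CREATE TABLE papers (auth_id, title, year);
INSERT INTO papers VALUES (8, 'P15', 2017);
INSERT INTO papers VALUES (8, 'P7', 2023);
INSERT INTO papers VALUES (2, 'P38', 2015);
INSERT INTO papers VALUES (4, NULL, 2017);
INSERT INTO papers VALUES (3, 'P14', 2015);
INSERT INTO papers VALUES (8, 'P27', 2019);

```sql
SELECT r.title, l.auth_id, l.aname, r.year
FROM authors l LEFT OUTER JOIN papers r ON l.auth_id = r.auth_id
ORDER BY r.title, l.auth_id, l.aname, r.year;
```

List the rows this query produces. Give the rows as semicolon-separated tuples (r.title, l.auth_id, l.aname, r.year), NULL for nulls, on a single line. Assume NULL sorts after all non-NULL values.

(P14, 3, Bob, 2015); (P14, 3, Pia, 2015); (P14, 3, NULL, 2015); (P38, 2, Ken, 2015); (P38, 2, Vik, 2015); (P38, 2, Xin, 2015); (NULL, 9, NULL, NULL); (NULL, NULL, Ken, NULL)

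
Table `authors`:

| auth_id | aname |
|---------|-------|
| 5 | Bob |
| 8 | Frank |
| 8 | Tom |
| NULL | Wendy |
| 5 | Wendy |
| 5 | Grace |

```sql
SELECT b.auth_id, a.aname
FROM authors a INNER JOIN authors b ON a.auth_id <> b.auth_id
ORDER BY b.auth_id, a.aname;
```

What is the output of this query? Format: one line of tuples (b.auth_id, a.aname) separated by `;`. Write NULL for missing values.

(5, Frank); (5, Frank); (5, Frank); (5, Tom); (5, Tom); (5, Tom); (8, Bob); (8, Bob); (8, Grace); (8, Grace); (8, Wendy); (8, Wendy)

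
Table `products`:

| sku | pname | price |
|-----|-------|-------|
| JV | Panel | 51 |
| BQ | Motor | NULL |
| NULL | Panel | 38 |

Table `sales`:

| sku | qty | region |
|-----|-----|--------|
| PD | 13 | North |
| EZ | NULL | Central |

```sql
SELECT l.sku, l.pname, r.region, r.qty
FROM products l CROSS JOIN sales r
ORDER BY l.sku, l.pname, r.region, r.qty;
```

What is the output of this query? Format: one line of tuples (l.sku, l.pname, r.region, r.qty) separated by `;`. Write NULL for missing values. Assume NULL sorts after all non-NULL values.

(BQ, Motor, Central, NULL); (BQ, Motor, North, 13); (JV, Panel, Central, NULL); (JV, Panel, North, 13); (NULL, Panel, Central, NULL); (NULL, Panel, North, 13)

CROSS JOIN pairs every row of `products` with every row of `sales`: 3 × 2 = 6 rows.
After projecting and ordering:
l.sku | l.pname | r.region | r.qty
BQ | Motor | Central | NULL
BQ | Motor | North | 13
JV | Panel | Central | NULL
JV | Panel | North | 13
NULL | Panel | Central | NULL
NULL | Panel | North | 13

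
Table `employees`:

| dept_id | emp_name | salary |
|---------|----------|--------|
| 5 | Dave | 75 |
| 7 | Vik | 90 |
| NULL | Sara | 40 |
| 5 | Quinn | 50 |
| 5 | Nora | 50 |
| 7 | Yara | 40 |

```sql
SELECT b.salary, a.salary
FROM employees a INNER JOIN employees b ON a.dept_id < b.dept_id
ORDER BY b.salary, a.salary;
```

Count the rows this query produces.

6

INNER JOIN keeps only pairs where the ON condition holds.
Matching on a.dept_id < b.dept_id. A NULL in a compared column never satisfies the condition.
Matched pairs: 6.
Total: 6 rows.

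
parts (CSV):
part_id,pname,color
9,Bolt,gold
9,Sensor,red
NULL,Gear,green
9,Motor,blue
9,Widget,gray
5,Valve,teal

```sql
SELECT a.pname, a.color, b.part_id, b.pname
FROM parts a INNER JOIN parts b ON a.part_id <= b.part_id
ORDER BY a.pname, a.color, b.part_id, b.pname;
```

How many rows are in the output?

INNER JOIN keeps only pairs where the ON condition holds.
Matching on a.part_id <= b.part_id. A NULL in a compared column never satisfies the condition.
- a row (part_id=9): matches 4 b row(s) → 4 output row(s).
- a row (part_id=9): matches 4 b row(s) → 4 output row(s).
- a row (part_id=NULL): no match → dropped.
- a row (part_id=9): matches 4 b row(s) → 4 output row(s).
- a row (part_id=9): matches 4 b row(s) → 4 output row(s).
- a row (part_id=5): matches 5 b row(s) → 5 output row(s).
Total: 21 rows.

21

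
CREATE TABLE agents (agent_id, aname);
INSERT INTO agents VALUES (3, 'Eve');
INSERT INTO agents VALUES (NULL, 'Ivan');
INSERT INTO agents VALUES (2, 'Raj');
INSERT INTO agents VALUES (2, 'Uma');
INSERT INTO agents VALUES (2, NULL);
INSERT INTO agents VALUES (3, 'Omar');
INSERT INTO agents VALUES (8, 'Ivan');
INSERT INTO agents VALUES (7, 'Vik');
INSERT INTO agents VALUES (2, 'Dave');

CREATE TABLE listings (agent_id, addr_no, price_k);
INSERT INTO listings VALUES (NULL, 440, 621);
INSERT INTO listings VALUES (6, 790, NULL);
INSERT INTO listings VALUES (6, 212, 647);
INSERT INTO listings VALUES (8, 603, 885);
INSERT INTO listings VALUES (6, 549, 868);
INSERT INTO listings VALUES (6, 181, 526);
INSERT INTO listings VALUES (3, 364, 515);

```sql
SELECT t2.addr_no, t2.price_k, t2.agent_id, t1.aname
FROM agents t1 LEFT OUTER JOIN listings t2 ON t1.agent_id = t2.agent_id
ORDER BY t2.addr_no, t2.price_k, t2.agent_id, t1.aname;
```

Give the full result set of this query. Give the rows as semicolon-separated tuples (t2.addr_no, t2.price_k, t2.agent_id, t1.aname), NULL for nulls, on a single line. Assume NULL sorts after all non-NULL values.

(364, 515, 3, Eve); (364, 515, 3, Omar); (603, 885, 8, Ivan); (NULL, NULL, NULL, Dave); (NULL, NULL, NULL, Ivan); (NULL, NULL, NULL, Raj); (NULL, NULL, NULL, Uma); (NULL, NULL, NULL, Vik); (NULL, NULL, NULL, NULL)

LEFT JOIN keeps every row from `agents`; unmatched rows get NULL for `listings`'s columns.
Matching on t1.agent_id = t2.agent_id. A NULL in a compared column never satisfies the condition.
Matched pairs: 3; unmatched t1 rows kept: 6.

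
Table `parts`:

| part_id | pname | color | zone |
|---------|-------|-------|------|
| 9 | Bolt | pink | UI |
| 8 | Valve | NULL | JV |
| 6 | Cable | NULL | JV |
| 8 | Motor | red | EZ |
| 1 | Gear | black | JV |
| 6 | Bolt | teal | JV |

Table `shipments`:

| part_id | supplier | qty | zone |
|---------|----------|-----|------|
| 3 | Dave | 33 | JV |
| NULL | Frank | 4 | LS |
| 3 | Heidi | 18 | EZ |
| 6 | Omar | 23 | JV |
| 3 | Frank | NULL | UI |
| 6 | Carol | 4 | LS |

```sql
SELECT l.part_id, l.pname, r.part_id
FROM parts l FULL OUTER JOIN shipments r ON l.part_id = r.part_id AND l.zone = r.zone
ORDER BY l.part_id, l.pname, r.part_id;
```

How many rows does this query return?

11

FULL OUTER JOIN keeps every row from both sides; unmatched rows get NULL for the other side's columns.
Matching on l.part_id = r.part_id AND l.zone = r.zone. A NULL in a compared column never satisfies the condition.
Matched pairs: 2; unmatched l rows kept: 4; unmatched r rows kept: 5.
Total: 2 matched + 9 padded = 11 rows.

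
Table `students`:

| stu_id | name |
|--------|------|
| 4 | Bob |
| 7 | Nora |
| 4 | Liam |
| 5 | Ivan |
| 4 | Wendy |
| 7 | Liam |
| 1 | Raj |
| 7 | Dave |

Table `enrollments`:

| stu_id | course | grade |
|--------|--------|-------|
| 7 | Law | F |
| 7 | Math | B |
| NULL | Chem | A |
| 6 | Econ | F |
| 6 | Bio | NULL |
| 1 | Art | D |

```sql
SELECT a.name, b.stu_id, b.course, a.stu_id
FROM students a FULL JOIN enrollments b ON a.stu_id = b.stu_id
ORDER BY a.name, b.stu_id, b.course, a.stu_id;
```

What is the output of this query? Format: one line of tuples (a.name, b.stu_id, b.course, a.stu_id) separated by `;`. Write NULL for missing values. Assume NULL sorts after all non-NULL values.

FULL OUTER JOIN keeps every row from both sides; unmatched rows get NULL for the other side's columns.
Matching on a.stu_id = b.stu_id. A NULL in a compared column never satisfies the condition.
Matched pairs: 7; unmatched a rows kept: 4; unmatched b rows kept: 3.

(Bob, NULL, NULL, 4); (Dave, 7, Law, 7); (Dave, 7, Math, 7); (Ivan, NULL, NULL, 5); (Liam, 7, Law, 7); (Liam, 7, Math, 7); (Liam, NULL, NULL, 4); (Nora, 7, Law, 7); (Nora, 7, Math, 7); (Raj, 1, Art, 1); (Wendy, NULL, NULL, 4); (NULL, 6, Bio, NULL); (NULL, 6, Econ, NULL); (NULL, NULL, Chem, NULL)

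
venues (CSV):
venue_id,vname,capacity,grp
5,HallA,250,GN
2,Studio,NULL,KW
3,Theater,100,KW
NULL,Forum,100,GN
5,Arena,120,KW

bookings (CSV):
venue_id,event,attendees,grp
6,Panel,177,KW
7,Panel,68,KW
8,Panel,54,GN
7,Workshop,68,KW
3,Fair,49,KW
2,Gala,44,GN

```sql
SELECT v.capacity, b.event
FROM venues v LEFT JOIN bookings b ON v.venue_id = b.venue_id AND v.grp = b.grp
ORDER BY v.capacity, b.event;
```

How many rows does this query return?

LEFT JOIN keeps every row from `venues`; unmatched rows get NULL for `bookings`'s columns.
Matching on v.venue_id = b.venue_id AND v.grp = b.grp. A NULL in a compared column never satisfies the condition.
- v[0] venue_id=5, grp=GN → no match; kept with NULLs on the b side.
- v[1] venue_id=2, grp=KW → no match; kept with NULLs on the b side.
- v[2] venue_id=3, grp=KW → 1 match(es) in b → 1 row(s).
- v[3] venue_id=NULL, grp=GN → no match; kept with NULLs on the b side.
- v[4] venue_id=5, grp=KW → no match; kept with NULLs on the b side.
Total: 1 matched + 4 padded = 5 rows.

5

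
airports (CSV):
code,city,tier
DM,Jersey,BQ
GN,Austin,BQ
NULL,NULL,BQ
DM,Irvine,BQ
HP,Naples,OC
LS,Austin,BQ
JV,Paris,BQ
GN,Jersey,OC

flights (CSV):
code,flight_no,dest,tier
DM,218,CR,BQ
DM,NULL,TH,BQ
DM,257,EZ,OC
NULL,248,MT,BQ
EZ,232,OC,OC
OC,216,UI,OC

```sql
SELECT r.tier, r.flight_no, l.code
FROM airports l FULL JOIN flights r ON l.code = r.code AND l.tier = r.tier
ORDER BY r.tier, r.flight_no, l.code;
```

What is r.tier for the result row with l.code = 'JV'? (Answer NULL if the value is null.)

NULL

FULL OUTER JOIN keeps every row from both sides; unmatched rows get NULL for the other side's columns.
Matching on l.code = r.code AND l.tier = r.tier. A NULL in a compared column never satisfies the condition.
- code=DM, tier=BQ: 2 matching r row(s), so 2 row(s) emitted.
- code=GN, tier=BQ: no r row matches, row kept with r columns NULL.
- code=NULL, tier=BQ: no r row matches, row kept with r columns NULL.
- code=DM, tier=BQ: 2 matching r row(s), so 2 row(s) emitted.
- code=HP, tier=OC: no r row matches, row kept with r columns NULL.
- code=LS, tier=BQ: no r row matches, row kept with r columns NULL.
- code=JV, tier=BQ: no r row matches, row kept with r columns NULL.
- code=GN, tier=OC: no r row matches, row kept with r columns NULL.
- 4 r row(s) had no l match → kept, l columns NULL.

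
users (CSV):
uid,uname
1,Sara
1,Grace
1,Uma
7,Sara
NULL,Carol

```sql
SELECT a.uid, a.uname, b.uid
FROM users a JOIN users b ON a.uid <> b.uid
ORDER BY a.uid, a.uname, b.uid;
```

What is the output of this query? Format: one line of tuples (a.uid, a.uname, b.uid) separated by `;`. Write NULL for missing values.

INNER JOIN keeps only pairs where the ON condition holds.
Matching on a.uid <> b.uid. A NULL in a compared column never satisfies the condition.
Matched pairs: 6.

(1, Grace, 7); (1, Sara, 7); (1, Uma, 7); (7, Sara, 1); (7, Sara, 1); (7, Sara, 1)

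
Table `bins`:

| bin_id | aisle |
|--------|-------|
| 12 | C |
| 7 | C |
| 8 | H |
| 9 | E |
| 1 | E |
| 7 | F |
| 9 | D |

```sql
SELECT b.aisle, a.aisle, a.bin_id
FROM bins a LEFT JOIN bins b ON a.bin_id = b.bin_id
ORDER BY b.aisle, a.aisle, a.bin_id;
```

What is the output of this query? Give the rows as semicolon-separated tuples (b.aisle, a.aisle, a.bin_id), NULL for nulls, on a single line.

LEFT JOIN keeps every row from `bins a`; unmatched rows get NULL for `bins b`'s columns.
Matching on a.bin_id = b.bin_id.
- a (bin_id=12) pairs with 1 row(s) of b.
- a (bin_id=7) pairs with 2 row(s) of b.
- a (bin_id=8) pairs with 1 row(s) of b.
- a (bin_id=9) pairs with 2 row(s) of b.
- a (bin_id=1) pairs with 1 row(s) of b.
- a (bin_id=7) pairs with 2 row(s) of b.
- a (bin_id=9) pairs with 2 row(s) of b.

(C, C, 7); (C, C, 12); (C, F, 7); (D, D, 9); (D, E, 9); (E, D, 9); (E, E, 1); (E, E, 9); (F, C, 7); (F, F, 7); (H, H, 8)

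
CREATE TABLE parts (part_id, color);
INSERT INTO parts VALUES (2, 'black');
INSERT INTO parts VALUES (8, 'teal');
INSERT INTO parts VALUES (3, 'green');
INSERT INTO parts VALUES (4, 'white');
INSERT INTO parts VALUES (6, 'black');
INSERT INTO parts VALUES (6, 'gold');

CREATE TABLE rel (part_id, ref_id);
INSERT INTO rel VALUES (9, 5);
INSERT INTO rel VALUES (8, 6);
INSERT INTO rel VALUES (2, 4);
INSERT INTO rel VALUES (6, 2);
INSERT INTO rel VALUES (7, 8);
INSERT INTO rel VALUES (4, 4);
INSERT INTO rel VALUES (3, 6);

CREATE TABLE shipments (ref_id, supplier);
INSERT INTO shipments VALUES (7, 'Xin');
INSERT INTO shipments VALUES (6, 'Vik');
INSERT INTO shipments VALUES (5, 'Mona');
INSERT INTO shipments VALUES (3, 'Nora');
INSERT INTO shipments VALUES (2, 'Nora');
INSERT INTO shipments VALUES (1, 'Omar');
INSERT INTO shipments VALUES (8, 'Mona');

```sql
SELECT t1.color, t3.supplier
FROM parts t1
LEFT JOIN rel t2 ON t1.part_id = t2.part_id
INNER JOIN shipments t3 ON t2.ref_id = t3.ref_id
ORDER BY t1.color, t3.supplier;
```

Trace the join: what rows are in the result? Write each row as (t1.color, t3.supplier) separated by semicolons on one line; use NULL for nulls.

Evaluate left to right. First `parts t1 LEFT JOIN rel t2` on part_id: 6 row(s).
Then INNER JOIN `shipments t3` on ref_id: keep only rows whose t2.ref_id appears in t3.

(black, Nora); (gold, Nora); (green, Vik); (teal, Vik)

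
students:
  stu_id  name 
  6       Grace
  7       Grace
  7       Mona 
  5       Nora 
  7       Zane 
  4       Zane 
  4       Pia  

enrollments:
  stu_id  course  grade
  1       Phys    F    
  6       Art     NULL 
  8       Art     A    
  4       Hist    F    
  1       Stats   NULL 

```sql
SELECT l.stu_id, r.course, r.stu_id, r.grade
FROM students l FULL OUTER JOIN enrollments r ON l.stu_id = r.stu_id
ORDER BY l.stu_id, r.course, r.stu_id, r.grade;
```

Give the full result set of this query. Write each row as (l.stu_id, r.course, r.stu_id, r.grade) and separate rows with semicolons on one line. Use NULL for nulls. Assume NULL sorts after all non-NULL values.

(4, Hist, 4, F); (4, Hist, 4, F); (5, NULL, NULL, NULL); (6, Art, 6, NULL); (7, NULL, NULL, NULL); (7, NULL, NULL, NULL); (7, NULL, NULL, NULL); (NULL, Art, 8, A); (NULL, Phys, 1, F); (NULL, Stats, 1, NULL)

FULL OUTER JOIN keeps every row from both sides; unmatched rows get NULL for the other side's columns.
Matching on l.stu_id = r.stu_id.
- l (stu_id=6) pairs with 1 row(s) of r.
- l (stu_id=7) has no partner → padded with NULL.
- l (stu_id=7) has no partner → padded with NULL.
- l (stu_id=5) has no partner → padded with NULL.
- l (stu_id=7) has no partner → padded with NULL.
- l (stu_id=4) pairs with 1 row(s) of r.
- l (stu_id=4) pairs with 1 row(s) of r.
- 3 row(s) from r found no l partner → padded with NULL.
After projecting and ordering:
l.stu_id | r.course | r.stu_id | r.grade
4 | Hist | 4 | F
4 | Hist | 4 | F
5 | NULL | NULL | NULL
6 | Art | 6 | NULL
7 | NULL | NULL | NULL
7 | NULL | NULL | NULL
7 | NULL | NULL | NULL
NULL | Art | 8 | A
NULL | Phys | 1 | F
NULL | Stats | 1 | NULL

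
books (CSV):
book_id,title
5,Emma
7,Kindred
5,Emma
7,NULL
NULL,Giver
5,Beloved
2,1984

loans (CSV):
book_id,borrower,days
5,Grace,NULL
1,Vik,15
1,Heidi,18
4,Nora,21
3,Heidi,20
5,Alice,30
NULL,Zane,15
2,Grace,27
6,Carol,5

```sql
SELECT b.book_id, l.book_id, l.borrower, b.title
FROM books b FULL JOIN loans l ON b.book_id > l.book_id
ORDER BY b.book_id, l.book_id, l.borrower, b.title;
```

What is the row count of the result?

35

FULL OUTER JOIN keeps every row from both sides; unmatched rows get NULL for the other side's columns.
Matching on b.book_id > l.book_id. A NULL in a compared column never satisfies the condition.
- b[0] book_id=5 → 5 match(es) in l → 5 row(s).
- b[1] book_id=7 → 8 match(es) in l → 8 row(s).
- b[2] book_id=5 → 5 match(es) in l → 5 row(s).
- b[3] book_id=7 → 8 match(es) in l → 8 row(s).
- b[4] book_id=NULL → no match; kept with NULLs on the l side.
- b[5] book_id=5 → 5 match(es) in l → 5 row(s).
- b[6] book_id=2 → 2 match(es) in l → 2 row(s).
- 1 row(s) from l found no b partner → padded with NULL.
Total: 33 matched + 2 padded = 35 rows.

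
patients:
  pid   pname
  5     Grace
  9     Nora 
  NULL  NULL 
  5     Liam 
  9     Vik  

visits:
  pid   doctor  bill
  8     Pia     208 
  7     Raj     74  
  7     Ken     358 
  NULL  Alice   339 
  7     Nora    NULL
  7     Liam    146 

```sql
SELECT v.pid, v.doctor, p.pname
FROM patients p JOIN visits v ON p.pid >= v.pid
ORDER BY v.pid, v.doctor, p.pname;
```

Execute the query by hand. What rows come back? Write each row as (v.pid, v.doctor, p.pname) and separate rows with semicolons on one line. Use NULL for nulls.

(7, Ken, Nora); (7, Ken, Vik); (7, Liam, Nora); (7, Liam, Vik); (7, Nora, Nora); (7, Nora, Vik); (7, Raj, Nora); (7, Raj, Vik); (8, Pia, Nora); (8, Pia, Vik)

INNER JOIN keeps only pairs where the ON condition holds.
Matching on p.pid >= v.pid. A NULL in a compared column never satisfies the condition.
- p (pid=5) has no partner → excluded.
- p (pid=9) pairs with 5 row(s) of v.
- p (pid=NULL) has no partner → excluded.
- p (pid=5) has no partner → excluded.
- p (pid=9) pairs with 5 row(s) of v.
After projecting and ordering:
v.pid | v.doctor | p.pname
7 | Ken | Nora
7 | Ken | Vik
7 | Liam | Nora
7 | Liam | Vik
7 | Nora | Nora
7 | Nora | Vik
7 | Raj | Nora
7 | Raj | Vik
8 | Pia | Nora
8 | Pia | Vik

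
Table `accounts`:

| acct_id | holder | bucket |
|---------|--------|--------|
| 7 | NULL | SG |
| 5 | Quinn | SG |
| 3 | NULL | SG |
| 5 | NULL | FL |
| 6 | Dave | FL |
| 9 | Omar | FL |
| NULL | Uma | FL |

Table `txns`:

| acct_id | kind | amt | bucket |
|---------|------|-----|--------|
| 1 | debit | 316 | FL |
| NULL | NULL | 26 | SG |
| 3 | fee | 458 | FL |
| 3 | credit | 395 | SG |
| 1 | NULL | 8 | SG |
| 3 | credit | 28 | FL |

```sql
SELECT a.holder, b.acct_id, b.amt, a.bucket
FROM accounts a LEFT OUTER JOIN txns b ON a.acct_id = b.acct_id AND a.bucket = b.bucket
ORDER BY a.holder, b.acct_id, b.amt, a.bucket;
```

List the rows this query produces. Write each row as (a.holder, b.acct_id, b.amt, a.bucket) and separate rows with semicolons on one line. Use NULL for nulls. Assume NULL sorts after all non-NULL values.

LEFT JOIN keeps every row from `accounts`; unmatched rows get NULL for `txns`'s columns.
Matching on a.acct_id = b.acct_id AND a.bucket = b.bucket. A NULL in a compared column never satisfies the condition.
- a row (acct_id=7, bucket=SG): no match → kept, b columns NULL.
- a row (acct_id=5, bucket=SG): no match → kept, b columns NULL.
- a row (acct_id=3, bucket=SG): matches 1 b row(s) → 1 output row(s).
- a row (acct_id=5, bucket=FL): no match → kept, b columns NULL.
- a row (acct_id=6, bucket=FL): no match → kept, b columns NULL.
- a row (acct_id=9, bucket=FL): no match → kept, b columns NULL.
- a row (acct_id=NULL, bucket=FL): no match → kept, b columns NULL.
After projecting and ordering:
a.holder | b.acct_id | b.amt | a.bucket
Dave | NULL | NULL | FL
Omar | NULL | NULL | FL
Quinn | NULL | NULL | SG
Uma | NULL | NULL | FL
NULL | 3 | 395 | SG
NULL | NULL | NULL | FL
NULL | NULL | NULL | SG

(Dave, NULL, NULL, FL); (Omar, NULL, NULL, FL); (Quinn, NULL, NULL, SG); (Uma, NULL, NULL, FL); (NULL, 3, 395, SG); (NULL, NULL, NULL, FL); (NULL, NULL, NULL, SG)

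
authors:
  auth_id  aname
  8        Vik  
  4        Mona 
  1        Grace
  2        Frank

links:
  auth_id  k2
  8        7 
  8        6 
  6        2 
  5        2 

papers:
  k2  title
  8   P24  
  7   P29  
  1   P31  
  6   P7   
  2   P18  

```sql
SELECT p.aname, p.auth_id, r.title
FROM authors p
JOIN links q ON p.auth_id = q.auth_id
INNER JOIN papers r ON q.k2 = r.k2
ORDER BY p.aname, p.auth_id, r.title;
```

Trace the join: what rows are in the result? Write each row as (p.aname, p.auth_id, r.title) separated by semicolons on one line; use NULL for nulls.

(Vik, 8, P29); (Vik, 8, P7)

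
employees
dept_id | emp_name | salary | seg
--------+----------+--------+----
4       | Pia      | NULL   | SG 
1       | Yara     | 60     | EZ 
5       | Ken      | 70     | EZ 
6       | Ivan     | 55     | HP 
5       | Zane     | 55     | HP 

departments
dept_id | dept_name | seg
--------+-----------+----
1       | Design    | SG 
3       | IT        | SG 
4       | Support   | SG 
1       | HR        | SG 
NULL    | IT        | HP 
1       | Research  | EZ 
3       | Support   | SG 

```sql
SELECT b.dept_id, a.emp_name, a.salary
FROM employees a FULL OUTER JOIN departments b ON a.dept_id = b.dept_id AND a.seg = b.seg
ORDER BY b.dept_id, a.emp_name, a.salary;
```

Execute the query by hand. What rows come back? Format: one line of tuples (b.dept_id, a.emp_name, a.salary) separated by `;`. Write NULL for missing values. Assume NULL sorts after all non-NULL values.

FULL OUTER JOIN keeps every row from both sides; unmatched rows get NULL for the other side's columns.
Matching on a.dept_id = b.dept_id AND a.seg = b.seg. A NULL in a compared column never satisfies the condition.
- dept_id=4, seg=SG: 1 matching b row(s), so 1 row(s) emitted.
- dept_id=1, seg=EZ: 1 matching b row(s), so 1 row(s) emitted.
- dept_id=5, seg=EZ: no b row matches, row kept with b columns NULL.
- dept_id=6, seg=HP: no b row matches, row kept with b columns NULL.
- dept_id=5, seg=HP: no b row matches, row kept with b columns NULL.
- plus 5 unmatched b row(s), each kept with NULL a columns.
After projecting and ordering:
b.dept_id | a.emp_name | a.salary
1 | Yara | 60
1 | NULL | NULL
1 | NULL | NULL
3 | NULL | NULL
3 | NULL | NULL
4 | Pia | NULL
NULL | Ivan | 55
NULL | Ken | 70
NULL | Zane | 55
NULL | NULL | NULL

(1, Yara, 60); (1, NULL, NULL); (1, NULL, NULL); (3, NULL, NULL); (3, NULL, NULL); (4, Pia, NULL); (NULL, Ivan, 55); (NULL, Ken, 70); (NULL, Zane, 55); (NULL, NULL, NULL)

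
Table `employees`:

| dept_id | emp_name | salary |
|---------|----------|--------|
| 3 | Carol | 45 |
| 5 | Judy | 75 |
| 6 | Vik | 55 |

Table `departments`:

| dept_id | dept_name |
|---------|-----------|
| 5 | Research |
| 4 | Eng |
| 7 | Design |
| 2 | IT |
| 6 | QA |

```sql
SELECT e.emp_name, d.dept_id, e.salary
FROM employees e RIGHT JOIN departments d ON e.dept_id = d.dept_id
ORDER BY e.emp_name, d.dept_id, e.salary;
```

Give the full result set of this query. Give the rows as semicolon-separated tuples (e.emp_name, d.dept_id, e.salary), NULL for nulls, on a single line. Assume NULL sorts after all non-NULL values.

(Judy, 5, 75); (Vik, 6, 55); (NULL, 2, NULL); (NULL, 4, NULL); (NULL, 7, NULL)

RIGHT JOIN keeps every row from `departments`; unmatched rows get NULL for `employees`'s columns.
Matching on e.dept_id = d.dept_id.
- e row (dept_id=3): no match.
- e row (dept_id=5): matches 1 d row(s) → 1 output row(s).
- e row (dept_id=6): matches 1 d row(s) → 1 output row(s).
- 3 d row(s) had no e match → kept, e columns NULL.
After projecting and ordering:
e.emp_name | d.dept_id | e.salary
Judy | 5 | 75
Vik | 6 | 55
NULL | 2 | NULL
NULL | 4 | NULL
NULL | 7 | NULL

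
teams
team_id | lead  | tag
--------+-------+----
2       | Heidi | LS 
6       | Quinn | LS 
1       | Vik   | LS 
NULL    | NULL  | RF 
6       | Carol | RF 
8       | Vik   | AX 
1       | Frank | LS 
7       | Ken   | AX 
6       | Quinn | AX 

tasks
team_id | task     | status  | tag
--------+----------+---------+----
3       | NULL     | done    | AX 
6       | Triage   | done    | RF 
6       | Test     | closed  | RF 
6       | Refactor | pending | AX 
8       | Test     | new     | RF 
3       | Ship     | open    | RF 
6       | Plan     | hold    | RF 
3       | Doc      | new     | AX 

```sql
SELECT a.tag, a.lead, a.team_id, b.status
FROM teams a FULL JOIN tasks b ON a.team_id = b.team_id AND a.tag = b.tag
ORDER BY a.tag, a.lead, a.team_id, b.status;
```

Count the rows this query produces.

15

FULL OUTER JOIN keeps every row from both sides; unmatched rows get NULL for the other side's columns.
Matching on a.team_id = b.team_id AND a.tag = b.tag. A NULL in a compared column never satisfies the condition.
Matched pairs: 4; unmatched a rows kept: 7; unmatched b rows kept: 4.
Total: 4 matched + 11 padded = 15 rows.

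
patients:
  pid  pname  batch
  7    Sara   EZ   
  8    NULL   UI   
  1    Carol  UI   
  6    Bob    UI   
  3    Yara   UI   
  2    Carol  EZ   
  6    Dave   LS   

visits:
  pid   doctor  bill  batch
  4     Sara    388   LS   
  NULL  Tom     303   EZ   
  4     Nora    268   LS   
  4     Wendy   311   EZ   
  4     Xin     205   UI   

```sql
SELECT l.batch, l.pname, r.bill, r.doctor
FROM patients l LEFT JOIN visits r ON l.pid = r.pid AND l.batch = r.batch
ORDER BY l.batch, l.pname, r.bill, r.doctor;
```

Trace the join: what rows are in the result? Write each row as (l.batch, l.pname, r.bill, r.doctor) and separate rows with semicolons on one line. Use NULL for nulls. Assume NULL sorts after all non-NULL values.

LEFT JOIN keeps every row from `patients`; unmatched rows get NULL for `visits`'s columns.
Matching on l.pid = r.pid AND l.batch = r.batch. A NULL in a compared column never satisfies the condition.
- l (pid=7, batch=EZ) has no partner → padded with NULL.
- l (pid=8, batch=UI) has no partner → padded with NULL.
- l (pid=1, batch=UI) has no partner → padded with NULL.
- l (pid=6, batch=UI) has no partner → padded with NULL.
- l (pid=3, batch=UI) has no partner → padded with NULL.
- l (pid=2, batch=EZ) has no partner → padded with NULL.
- l (pid=6, batch=LS) has no partner → padded with NULL.
After projecting and ordering:
l.batch | l.pname | r.bill | r.doctor
EZ | Carol | NULL | NULL
EZ | Sara | NULL | NULL
LS | Dave | NULL | NULL
UI | Bob | NULL | NULL
UI | Carol | NULL | NULL
UI | Yara | NULL | NULL
UI | NULL | NULL | NULL

(EZ, Carol, NULL, NULL); (EZ, Sara, NULL, NULL); (LS, Dave, NULL, NULL); (UI, Bob, NULL, NULL); (UI, Carol, NULL, NULL); (UI, Yara, NULL, NULL); (UI, NULL, NULL, NULL)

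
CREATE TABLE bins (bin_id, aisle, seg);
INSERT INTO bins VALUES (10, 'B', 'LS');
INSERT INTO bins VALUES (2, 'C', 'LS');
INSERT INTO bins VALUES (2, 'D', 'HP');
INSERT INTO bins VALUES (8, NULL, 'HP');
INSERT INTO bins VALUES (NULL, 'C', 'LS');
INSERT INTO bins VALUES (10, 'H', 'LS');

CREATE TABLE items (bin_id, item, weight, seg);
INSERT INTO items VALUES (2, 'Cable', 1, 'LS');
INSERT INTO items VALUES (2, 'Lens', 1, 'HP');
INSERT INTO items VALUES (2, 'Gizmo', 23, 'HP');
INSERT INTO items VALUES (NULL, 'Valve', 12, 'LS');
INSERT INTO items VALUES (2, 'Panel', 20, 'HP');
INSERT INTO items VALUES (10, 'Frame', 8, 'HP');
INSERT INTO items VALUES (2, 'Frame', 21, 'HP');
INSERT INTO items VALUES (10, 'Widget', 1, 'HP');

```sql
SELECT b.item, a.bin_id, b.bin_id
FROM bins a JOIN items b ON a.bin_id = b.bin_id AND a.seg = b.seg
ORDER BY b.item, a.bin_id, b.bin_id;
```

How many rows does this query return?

5

INNER JOIN keeps only pairs where the ON condition holds.
Matching on a.bin_id = b.bin_id AND a.seg = b.seg. A NULL in a compared column never satisfies the condition.
- a (bin_id=10, seg=LS) has no partner → excluded.
- a (bin_id=2, seg=LS) pairs with 1 row(s) of b.
- a (bin_id=2, seg=HP) pairs with 4 row(s) of b.
- a (bin_id=8, seg=HP) has no partner → excluded.
- a (bin_id=NULL, seg=LS) has no partner → excluded.
- a (bin_id=10, seg=LS) has no partner → excluded.
Total: 5 rows.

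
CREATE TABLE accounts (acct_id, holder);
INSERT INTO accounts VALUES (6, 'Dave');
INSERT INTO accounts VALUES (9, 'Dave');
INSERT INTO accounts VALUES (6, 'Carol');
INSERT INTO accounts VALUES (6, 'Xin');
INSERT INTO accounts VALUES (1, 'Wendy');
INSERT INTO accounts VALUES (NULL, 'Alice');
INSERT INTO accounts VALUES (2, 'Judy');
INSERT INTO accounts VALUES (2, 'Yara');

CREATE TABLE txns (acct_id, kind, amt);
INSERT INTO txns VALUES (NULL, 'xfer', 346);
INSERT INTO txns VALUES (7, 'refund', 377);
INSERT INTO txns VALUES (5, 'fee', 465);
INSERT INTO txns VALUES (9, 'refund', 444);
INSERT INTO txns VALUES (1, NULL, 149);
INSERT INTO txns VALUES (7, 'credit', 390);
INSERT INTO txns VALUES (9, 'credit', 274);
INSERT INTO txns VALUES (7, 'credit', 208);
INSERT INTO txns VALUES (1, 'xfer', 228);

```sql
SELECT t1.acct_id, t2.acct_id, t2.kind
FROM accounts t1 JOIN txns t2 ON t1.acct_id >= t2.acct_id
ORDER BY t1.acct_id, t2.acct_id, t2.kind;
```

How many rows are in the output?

INNER JOIN keeps only pairs where the ON condition holds.
Matching on t1.acct_id >= t2.acct_id. A NULL in a compared column never satisfies the condition.
- t1 (acct_id=6) pairs with 3 row(s) of t2.
- t1 (acct_id=9) pairs with 8 row(s) of t2.
- t1 (acct_id=6) pairs with 3 row(s) of t2.
- t1 (acct_id=6) pairs with 3 row(s) of t2.
- t1 (acct_id=1) pairs with 2 row(s) of t2.
- t1 (acct_id=NULL) has no partner → excluded.
- t1 (acct_id=2) pairs with 2 row(s) of t2.
- t1 (acct_id=2) pairs with 2 row(s) of t2.
Total: 23 rows.

23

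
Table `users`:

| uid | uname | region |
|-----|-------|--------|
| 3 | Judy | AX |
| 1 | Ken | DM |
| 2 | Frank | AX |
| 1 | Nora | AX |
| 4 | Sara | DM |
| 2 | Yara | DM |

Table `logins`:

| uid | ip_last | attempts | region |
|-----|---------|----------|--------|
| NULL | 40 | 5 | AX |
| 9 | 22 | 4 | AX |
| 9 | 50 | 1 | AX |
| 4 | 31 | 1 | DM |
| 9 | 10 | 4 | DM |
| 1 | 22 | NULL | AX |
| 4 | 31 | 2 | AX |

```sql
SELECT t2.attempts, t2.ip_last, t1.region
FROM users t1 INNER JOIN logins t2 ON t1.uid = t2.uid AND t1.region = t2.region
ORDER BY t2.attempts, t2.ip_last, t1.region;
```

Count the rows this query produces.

2

INNER JOIN keeps only pairs where the ON condition holds.
Matching on t1.uid = t2.uid AND t1.region = t2.region. A NULL in a compared column never satisfies the condition.
Matched pairs: 2.
Total: 2 rows.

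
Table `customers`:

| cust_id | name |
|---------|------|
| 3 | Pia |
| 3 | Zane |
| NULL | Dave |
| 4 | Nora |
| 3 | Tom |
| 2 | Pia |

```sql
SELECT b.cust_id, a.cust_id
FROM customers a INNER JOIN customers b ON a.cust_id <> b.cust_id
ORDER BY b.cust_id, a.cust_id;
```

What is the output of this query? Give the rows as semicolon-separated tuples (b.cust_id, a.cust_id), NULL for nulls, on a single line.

INNER JOIN keeps only pairs where the ON condition holds.
Matching on a.cust_id <> b.cust_id. A NULL in a compared column never satisfies the condition.
- a[0] cust_id=3 → 2 match(es) in b → 2 row(s).
- a[1] cust_id=3 → 2 match(es) in b → 2 row(s).
- a[2] cust_id=NULL → no match; dropped.
- a[3] cust_id=4 → 4 match(es) in b → 4 row(s).
- a[4] cust_id=3 → 2 match(es) in b → 2 row(s).
- a[5] cust_id=2 → 4 match(es) in b → 4 row(s).

(2, 3); (2, 3); (2, 3); (2, 4); (3, 2); (3, 2); (3, 2); (3, 4); (3, 4); (3, 4); (4, 2); (4, 3); (4, 3); (4, 3)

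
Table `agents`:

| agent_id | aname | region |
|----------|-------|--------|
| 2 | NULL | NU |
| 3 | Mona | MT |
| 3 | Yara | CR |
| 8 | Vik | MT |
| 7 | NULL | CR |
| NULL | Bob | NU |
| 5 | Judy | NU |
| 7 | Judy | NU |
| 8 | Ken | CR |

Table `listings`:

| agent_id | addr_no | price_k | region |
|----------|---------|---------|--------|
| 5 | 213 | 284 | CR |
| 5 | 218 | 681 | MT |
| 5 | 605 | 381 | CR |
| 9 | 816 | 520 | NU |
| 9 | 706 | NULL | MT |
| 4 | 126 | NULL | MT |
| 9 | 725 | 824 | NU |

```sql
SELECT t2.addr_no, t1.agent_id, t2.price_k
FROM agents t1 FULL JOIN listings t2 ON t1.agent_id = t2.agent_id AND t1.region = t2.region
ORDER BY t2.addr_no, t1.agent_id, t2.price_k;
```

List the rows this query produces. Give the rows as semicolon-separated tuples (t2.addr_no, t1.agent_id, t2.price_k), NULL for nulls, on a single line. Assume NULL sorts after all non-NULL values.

(126, NULL, NULL); (213, NULL, 284); (218, NULL, 681); (605, NULL, 381); (706, NULL, NULL); (725, NULL, 824); (816, NULL, 520); (NULL, 2, NULL); (NULL, 3, NULL); (NULL, 3, NULL); (NULL, 5, NULL); (NULL, 7, NULL); (NULL, 7, NULL); (NULL, 8, NULL); (NULL, 8, NULL); (NULL, NULL, NULL)

FULL OUTER JOIN keeps every row from both sides; unmatched rows get NULL for the other side's columns.
Matching on t1.agent_id = t2.agent_id AND t1.region = t2.region. A NULL in a compared column never satisfies the condition.
- t1[0] agent_id=2, region=NU → no match; kept with NULLs on the t2 side.
- t1[1] agent_id=3, region=MT → no match; kept with NULLs on the t2 side.
- t1[2] agent_id=3, region=CR → no match; kept with NULLs on the t2 side.
- t1[3] agent_id=8, region=MT → no match; kept with NULLs on the t2 side.
- t1[4] agent_id=7, region=CR → no match; kept with NULLs on the t2 side.
- t1[5] agent_id=NULL, region=NU → no match; kept with NULLs on the t2 side.
- t1[6] agent_id=5, region=NU → no match; kept with NULLs on the t2 side.
- t1[7] agent_id=7, region=NU → no match; kept with NULLs on the t2 side.
- t1[8] agent_id=8, region=CR → no match; kept with NULLs on the t2 side.
- 7 t2 row(s) had no t1 match → kept, t1 columns NULL.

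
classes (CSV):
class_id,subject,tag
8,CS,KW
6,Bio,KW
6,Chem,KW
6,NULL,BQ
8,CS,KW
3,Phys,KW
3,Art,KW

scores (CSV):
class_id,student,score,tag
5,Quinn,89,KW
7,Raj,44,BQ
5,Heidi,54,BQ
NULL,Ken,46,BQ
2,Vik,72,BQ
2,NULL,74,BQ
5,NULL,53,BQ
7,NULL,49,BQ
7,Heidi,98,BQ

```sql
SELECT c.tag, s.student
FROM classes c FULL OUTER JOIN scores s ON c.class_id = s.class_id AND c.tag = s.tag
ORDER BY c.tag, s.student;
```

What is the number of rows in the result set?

16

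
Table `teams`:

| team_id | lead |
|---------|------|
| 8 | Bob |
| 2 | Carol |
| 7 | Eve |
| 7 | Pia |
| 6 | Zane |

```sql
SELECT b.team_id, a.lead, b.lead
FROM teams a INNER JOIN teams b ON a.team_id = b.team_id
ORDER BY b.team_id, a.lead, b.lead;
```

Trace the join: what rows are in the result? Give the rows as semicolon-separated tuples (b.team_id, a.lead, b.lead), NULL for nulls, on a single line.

(2, Carol, Carol); (6, Zane, Zane); (7, Eve, Eve); (7, Eve, Pia); (7, Pia, Eve); (7, Pia, Pia); (8, Bob, Bob)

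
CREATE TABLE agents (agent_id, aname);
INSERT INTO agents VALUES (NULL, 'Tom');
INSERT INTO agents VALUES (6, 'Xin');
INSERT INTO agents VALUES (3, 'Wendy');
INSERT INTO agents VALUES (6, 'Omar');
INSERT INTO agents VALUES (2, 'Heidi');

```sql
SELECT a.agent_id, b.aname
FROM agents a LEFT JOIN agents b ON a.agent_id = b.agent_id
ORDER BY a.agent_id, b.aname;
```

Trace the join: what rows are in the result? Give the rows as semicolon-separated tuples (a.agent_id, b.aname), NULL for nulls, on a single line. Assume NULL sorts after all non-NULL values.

(2, Heidi); (3, Wendy); (6, Omar); (6, Omar); (6, Xin); (6, Xin); (NULL, NULL)

LEFT JOIN keeps every row from `agents a`; unmatched rows get NULL for `agents b`'s columns.
Matching on a.agent_id = b.agent_id. A NULL in a compared column never satisfies the condition.
- a[0] agent_id=NULL → no match; kept with NULLs on the b side.
- a[1] agent_id=6 → 2 match(es) in b → 2 row(s).
- a[2] agent_id=3 → 1 match(es) in b → 1 row(s).
- a[3] agent_id=6 → 2 match(es) in b → 2 row(s).
- a[4] agent_id=2 → 1 match(es) in b → 1 row(s).
After projecting and ordering:
a.agent_id | b.aname
2 | Heidi
3 | Wendy
6 | Omar
6 | Omar
6 | Xin
6 | Xin
NULL | NULL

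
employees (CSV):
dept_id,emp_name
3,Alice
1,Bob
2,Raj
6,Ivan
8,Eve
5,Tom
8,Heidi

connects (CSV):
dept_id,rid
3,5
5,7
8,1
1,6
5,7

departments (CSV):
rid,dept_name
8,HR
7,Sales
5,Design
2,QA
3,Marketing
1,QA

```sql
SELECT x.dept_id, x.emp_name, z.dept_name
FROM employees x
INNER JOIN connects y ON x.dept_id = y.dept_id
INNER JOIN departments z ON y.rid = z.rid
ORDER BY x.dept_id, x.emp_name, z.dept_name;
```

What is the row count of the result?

5

Joins associate left-to-right: employees INNER JOIN connects on dept_id gives 6 intermediate row(s).
Then INNER JOIN `departments z` on rid: keep only rows whose y.rid appears in z.
Result: 5 row(s).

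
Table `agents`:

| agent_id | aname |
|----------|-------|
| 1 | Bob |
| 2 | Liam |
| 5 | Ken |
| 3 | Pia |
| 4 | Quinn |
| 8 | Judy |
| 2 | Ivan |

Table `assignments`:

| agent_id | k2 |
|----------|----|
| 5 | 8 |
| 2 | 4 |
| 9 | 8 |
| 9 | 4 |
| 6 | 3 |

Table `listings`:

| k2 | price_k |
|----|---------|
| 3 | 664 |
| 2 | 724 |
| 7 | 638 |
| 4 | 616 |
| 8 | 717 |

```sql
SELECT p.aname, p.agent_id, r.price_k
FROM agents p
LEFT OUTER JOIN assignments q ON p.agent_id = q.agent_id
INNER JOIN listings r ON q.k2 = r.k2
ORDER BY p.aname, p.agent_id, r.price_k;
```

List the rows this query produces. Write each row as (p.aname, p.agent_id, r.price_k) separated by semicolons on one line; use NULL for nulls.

(Ivan, 2, 616); (Ken, 5, 717); (Liam, 2, 616)

Evaluate left to right. First `agents p LEFT JOIN assignments q` on agent_id: 7 row(s).
Then INNER JOIN `listings r` on k2: keep only rows whose q.k2 appears in r.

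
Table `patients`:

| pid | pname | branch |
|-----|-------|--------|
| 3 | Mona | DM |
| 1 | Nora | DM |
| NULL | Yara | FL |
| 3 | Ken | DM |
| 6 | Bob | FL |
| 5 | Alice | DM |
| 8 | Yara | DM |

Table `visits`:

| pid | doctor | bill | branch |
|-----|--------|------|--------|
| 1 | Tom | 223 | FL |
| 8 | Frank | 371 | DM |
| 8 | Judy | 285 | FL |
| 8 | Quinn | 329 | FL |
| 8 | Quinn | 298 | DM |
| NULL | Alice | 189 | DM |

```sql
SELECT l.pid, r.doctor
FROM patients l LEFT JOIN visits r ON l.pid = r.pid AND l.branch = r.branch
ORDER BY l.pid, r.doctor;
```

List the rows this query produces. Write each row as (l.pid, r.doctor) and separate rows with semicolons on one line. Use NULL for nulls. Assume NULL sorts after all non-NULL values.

(1, NULL); (3, NULL); (3, NULL); (5, NULL); (6, NULL); (8, Frank); (8, Quinn); (NULL, NULL)

LEFT JOIN keeps every row from `patients`; unmatched rows get NULL for `visits`'s columns.
Matching on l.pid = r.pid AND l.branch = r.branch. A NULL in a compared column never satisfies the condition.
- pid=3, branch=DM: no r row matches, row kept with r columns NULL.
- pid=1, branch=DM: no r row matches, row kept with r columns NULL.
- pid=NULL, branch=FL: no r row matches, row kept with r columns NULL.
- pid=3, branch=DM: no r row matches, row kept with r columns NULL.
- pid=6, branch=FL: no r row matches, row kept with r columns NULL.
- pid=5, branch=DM: no r row matches, row kept with r columns NULL.
- pid=8, branch=DM: 2 matching r row(s), so 2 row(s) emitted.
After projecting and ordering:
l.pid | r.doctor
1 | NULL
3 | NULL
3 | NULL
5 | NULL
6 | NULL
8 | Frank
8 | Quinn
NULL | NULL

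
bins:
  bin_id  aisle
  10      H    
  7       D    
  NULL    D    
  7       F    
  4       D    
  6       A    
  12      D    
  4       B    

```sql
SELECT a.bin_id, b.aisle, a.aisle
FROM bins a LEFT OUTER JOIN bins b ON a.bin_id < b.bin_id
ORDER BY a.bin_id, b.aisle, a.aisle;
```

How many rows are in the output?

21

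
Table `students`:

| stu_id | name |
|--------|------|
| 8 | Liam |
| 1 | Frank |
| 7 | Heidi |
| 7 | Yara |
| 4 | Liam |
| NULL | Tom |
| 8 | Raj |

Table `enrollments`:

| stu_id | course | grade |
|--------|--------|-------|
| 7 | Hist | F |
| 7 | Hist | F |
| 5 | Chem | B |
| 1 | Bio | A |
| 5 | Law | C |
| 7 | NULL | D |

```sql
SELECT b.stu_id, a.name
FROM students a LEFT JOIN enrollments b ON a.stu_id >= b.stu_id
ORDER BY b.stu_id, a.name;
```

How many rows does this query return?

LEFT JOIN keeps every row from `students`; unmatched rows get NULL for `enrollments`'s columns.
Matching on a.stu_id >= b.stu_id. A NULL in a compared column never satisfies the condition.
- a row (stu_id=8): matches 6 b row(s) → 6 output row(s).
- a row (stu_id=1): matches 1 b row(s) → 1 output row(s).
- a row (stu_id=7): matches 6 b row(s) → 6 output row(s).
- a row (stu_id=7): matches 6 b row(s) → 6 output row(s).
- a row (stu_id=4): matches 1 b row(s) → 1 output row(s).
- a row (stu_id=NULL): no match → kept, b columns NULL.
- a row (stu_id=8): matches 6 b row(s) → 6 output row(s).
Total: 26 matched + 1 padded = 27 rows.

27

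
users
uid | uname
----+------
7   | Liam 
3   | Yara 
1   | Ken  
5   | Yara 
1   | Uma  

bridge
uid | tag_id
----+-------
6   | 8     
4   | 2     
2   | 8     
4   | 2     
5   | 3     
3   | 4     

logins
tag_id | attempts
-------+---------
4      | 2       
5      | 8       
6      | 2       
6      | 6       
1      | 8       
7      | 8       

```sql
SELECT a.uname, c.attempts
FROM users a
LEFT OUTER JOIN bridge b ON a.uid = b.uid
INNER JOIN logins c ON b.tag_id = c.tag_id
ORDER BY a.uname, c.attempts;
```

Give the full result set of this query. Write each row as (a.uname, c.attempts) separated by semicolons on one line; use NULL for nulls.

Evaluate left to right. First `users a LEFT JOIN bridge b` on uid: 5 row(s).
Then INNER JOIN `logins c` on tag_id: keep only rows whose b.tag_id appears in c.

(Yara, 2)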